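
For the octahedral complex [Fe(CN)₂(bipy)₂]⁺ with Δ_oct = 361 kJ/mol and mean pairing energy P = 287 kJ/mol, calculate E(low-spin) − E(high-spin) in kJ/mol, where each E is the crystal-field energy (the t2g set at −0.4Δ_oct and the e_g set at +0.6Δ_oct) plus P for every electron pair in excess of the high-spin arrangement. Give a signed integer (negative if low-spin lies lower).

Ligand charges: 2×(-1) from CN⁻ and 2×(+0) from bipy sum to -2; with overall charge +1, Fe is +3.
Fe³⁺: group 8, so d-count = 8 − 3 = 5.
High-spin: t2g^3 e_g^2, CFSE = 0.0Δ_oct = 0 kJ/mol.
Low-spin t2g^5 e_g^0 gives -2.0Δ_oct = -722 kJ/mol, but forming 2 extra pairs costs 2P = 574 kJ/mol, so E(LS) = -722 + 574 = -148 kJ/mol.
The difference is -148 − (0) = -148 kJ/mol, so low-spin lies lower.

-148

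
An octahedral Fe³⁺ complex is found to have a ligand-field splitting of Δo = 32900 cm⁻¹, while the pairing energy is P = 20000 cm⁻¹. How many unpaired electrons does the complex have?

1

Group 8 minus oxidation state +3 gives a d⁵ configuration for Fe³⁺.
Δo > P, so pairing is preferred: the ground state is low-spin.
Configuration: t2g^5 e_g^0.
Unpaired electrons: 1.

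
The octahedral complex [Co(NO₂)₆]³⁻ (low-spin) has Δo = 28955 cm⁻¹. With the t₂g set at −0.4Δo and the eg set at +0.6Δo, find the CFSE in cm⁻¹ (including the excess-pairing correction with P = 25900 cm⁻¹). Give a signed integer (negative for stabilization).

-17692

Each NO₂⁻ contributes -1; 6 × (-1) = -6. With overall charge -3, Co is in the +3 oxidation state.
Group 9 minus oxidation state +3 gives a d⁶ configuration for Co³⁺.
The d⁶ electrons fill as t₂g⁶ eg⁰.
Orbital CFSE = 6(-0.4) + 0(0.6) = -2.4Δo = -2.4 × 28955 = -69492 cm⁻¹.
Pairing penalty: 3 pairs vs 1 in the high-spin reference → 2 extra × P = 51800 cm⁻¹.
Net CFSE = -69492 + 51800 = -17692 cm⁻¹.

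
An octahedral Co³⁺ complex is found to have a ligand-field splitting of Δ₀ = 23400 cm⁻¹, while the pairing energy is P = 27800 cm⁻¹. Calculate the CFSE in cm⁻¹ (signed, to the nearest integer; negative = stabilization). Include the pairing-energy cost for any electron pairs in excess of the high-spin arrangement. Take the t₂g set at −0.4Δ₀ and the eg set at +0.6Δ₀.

Co is in group 9, so Co³⁺ is d⁶ (9 − 3 = 6).
With Δ₀ < P the complex is high-spin.
That gives t₂g⁴ eg².
Orbital CFSE = -0.4Δ₀ = -0.4 × 23400 = -9360 cm⁻¹.
High-spin has no excess pairs, so no pairing correction applies.

-9360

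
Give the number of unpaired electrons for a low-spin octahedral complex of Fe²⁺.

0

Group 8 minus oxidation state +2 gives a d⁶ configuration for Fe²⁺.
Configuration: t₂g⁶ eg⁰, giving 0 unpaired electrons.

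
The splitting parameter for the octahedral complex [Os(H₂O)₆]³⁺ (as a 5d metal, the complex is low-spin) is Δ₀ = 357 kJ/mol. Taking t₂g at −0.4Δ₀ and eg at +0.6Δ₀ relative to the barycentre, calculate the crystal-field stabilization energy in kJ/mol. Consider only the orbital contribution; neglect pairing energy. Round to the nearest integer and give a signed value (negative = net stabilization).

H₂O is neutral, so the +3 overall charge sits on Os: oxidation state +3.
Os sits in group 8; removing 3 electrons leaves Os³⁺ with 8 − 3 = 5 d electrons.
Electron filling gives t₂g⁵ eg⁰.
Orbital CFSE = 5(-0.4) + 0(0.6) = -2.0Δ₀ = -2.0 × 357 = -714 kJ/mol.

-714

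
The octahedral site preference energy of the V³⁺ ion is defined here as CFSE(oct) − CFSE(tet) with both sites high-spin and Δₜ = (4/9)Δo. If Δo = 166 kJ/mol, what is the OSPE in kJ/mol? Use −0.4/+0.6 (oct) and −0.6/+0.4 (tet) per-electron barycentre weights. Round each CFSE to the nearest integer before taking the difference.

-44

V³⁺: group 5, so d-count = 5 − 3 = 2.
In an octahedral site d² (HS) is t2g^2 e_g^0, giving CFSE(oct) = -0.8Δo = -133 kJ/mol.
In a tetrahedral site the filling is e^2 t2^0: CFSE(tet) = -1.2Δₜ = -1.2 × (4/9)(166) = -89 kJ/mol.
OSPE = CFSE(oct) − CFSE(tet) = -133 − (-89) = -44 kJ/mol.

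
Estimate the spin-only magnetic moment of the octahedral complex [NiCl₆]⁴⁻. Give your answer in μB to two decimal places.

2.83 μB

Each Cl⁻ contributes -1; 6 × (-1) = -6. With overall charge -4, Ni is in the +2 oxidation state.
Ni²⁺: group 10, so d-count = 10 − 2 = 8.
Configuration: t₂g⁶ eg² → 2 unpaired electrons.
μ(spin-only) = √[2(2+2)] = √8 ≈ 2.83 μB.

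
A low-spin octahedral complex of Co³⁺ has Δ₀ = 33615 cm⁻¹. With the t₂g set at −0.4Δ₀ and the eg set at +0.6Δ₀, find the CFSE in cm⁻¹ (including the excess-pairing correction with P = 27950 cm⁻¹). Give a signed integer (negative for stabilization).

Group 9 minus oxidation state +3 gives a d⁶ configuration for Co³⁺.
Electron filling gives t₂g⁶ eg⁰.
Orbital CFSE = 6(-0.4) + 0(0.6) = -2.4Δ₀ = -2.4 × 33615 = -80676 cm⁻¹.
High-spin d⁶ would be t₂g⁴ eg² with 1 pair; low-spin has 3, so 2 excess pairs cost +2P = +55900 cm⁻¹.
Combining: -80676 + 55900 = -24776 cm⁻¹.

-24776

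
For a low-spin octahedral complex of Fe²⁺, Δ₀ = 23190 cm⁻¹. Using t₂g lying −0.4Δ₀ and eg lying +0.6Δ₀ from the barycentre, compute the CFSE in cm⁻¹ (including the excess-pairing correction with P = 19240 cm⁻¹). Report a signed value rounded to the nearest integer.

Group 8 minus oxidation state +2 gives a d⁶ configuration for Fe²⁺.
The d⁶ electrons fill as t₂g⁶ eg⁰.
CFSE(orbital) = 6×(-0.4Δ₀) + 0×(0.6Δ₀) = -2.4Δ₀; with Δ₀ = 23190 cm⁻¹ that is -55656 cm⁻¹.
Relative to high-spin t₂g⁴ eg² (1 paired), the low-spin configuration has 2 additional pairs, contributing +2 × 19240 = +38480 cm⁻¹.
Net CFSE = -55656 + 38480 = -17176 cm⁻¹.

-17176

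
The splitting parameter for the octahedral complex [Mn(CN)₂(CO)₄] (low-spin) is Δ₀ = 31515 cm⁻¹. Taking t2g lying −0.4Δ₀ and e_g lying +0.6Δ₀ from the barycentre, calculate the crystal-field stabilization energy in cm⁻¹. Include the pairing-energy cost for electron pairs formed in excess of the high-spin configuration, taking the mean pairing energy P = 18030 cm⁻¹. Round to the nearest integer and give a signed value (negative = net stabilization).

-26970

Ligand charges: 2×(-1) from CN⁻ and 4×(+0) from CO sum to -2; with overall charge +0, Mn is +2.
Group 7 minus oxidation state +2 gives a d⁵ configuration for Mn²⁺.
Electron filling gives t2g^5 e_g^0.
Orbital CFSE = 5(-0.4) + 0(0.6) = -2.0Δ₀ = -2.0 × 31515 = -63030 cm⁻¹.
Relative to high-spin t2g^3 e_g^2 (0 paired), the low-spin configuration has 2 additional pairs, contributing +2 × 18030 = +36060 cm⁻¹.
Combining: -63030 + 36060 = -26970 cm⁻¹.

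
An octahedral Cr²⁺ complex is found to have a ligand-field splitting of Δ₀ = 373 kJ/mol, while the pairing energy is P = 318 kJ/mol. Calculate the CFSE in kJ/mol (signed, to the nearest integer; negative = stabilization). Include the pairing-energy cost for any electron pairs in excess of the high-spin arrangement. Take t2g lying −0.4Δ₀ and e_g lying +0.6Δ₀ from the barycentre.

Cr²⁺: group 6, so d-count = 6 − 2 = 4.
Here Δ₀ > P (373 > 318), so the low-spin state is favoured.
Filling d⁴ accordingly: t2g^4 e_g^0.
Orbital CFSE = -1.6Δ₀ = -1.6 × 373 = -597 kJ/mol.
Excess pairs vs high-spin: 1 − 0 = 1; pairing cost = +318 kJ/mol.
Net CFSE = -597 + 318 = -279 kJ/mol.

-279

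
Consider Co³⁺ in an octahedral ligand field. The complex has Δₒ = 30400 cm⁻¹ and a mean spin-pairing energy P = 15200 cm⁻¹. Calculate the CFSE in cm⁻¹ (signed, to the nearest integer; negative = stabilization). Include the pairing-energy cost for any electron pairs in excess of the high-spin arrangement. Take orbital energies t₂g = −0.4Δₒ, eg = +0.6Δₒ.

Group 9 minus oxidation state +3 gives a d⁶ configuration for Co³⁺.
Since Δₒ = 30400 cm⁻¹ > P = 15200 cm⁻¹, the complex adopts the low-spin configuration.
That gives t₂g⁶ eg⁰.
Orbital CFSE = -2.4Δₒ = -2.4 × 30400 = -72960 cm⁻¹.
Excess pairs vs high-spin: 3 − 1 = 2; pairing cost = +30400 cm⁻¹.
Net CFSE = -72960 + 30400 = -42560 cm⁻¹.

-42560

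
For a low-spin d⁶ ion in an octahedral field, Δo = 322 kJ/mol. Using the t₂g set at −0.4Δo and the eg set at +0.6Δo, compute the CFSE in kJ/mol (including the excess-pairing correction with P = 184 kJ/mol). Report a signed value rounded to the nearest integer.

-405

Electron filling gives t₂g⁶ eg⁰.
The orbital stabilization is -2.4Δo = -2.4 × 322 = -773 kJ/mol.
Relative to high-spin t₂g⁴ eg² (1 paired), the low-spin configuration has 2 additional pairs, contributing +2 × 184 = +368 kJ/mol.
Net CFSE = -773 + 368 = -405 kJ/mol.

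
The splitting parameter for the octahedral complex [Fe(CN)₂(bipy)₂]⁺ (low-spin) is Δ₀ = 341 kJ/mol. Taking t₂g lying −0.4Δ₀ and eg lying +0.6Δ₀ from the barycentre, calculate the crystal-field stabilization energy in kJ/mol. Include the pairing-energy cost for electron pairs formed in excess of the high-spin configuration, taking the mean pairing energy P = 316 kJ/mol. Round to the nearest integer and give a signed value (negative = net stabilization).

-50

Ligand charges: 2×(-1) from CN⁻ and 2×(+0) from bipy sum to -2; with overall charge +1, Fe is +3.
Group 8 minus oxidation state +3 gives a d⁵ configuration for Fe³⁺.
Configuration: t₂g⁵ eg⁰.
CFSE(orbital) = 5×(-0.4Δ₀) + 0×(0.6Δ₀) = -2.0Δ₀; with Δ₀ = 341 kJ/mol that is -682 kJ/mol.
Pairing penalty: 2 pairs vs 0 in the high-spin reference → 2 extra × P = 632 kJ/mol.
Overall CFSE = -682 + 632 = -50 kJ/mol.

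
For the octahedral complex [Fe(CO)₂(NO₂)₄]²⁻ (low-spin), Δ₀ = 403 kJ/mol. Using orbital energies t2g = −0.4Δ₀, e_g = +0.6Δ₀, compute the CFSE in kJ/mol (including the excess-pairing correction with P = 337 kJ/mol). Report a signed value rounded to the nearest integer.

-293

Ligand charges: 2×(+0) from CO and 4×(-1) from NO₂⁻ sum to -4; with overall charge -2, Fe is +2.
Group 8 minus oxidation state +2 gives a d⁶ configuration for Fe²⁺.
Configuration: t2g^6 e_g^0.
The orbital stabilization is -2.4Δ₀ = -2.4 × 403 = -967 kJ/mol.
Pairing penalty: 3 pairs vs 1 in the high-spin reference → 2 extra × P = 674 kJ/mol.
Net CFSE = -967 + 674 = -293 kJ/mol.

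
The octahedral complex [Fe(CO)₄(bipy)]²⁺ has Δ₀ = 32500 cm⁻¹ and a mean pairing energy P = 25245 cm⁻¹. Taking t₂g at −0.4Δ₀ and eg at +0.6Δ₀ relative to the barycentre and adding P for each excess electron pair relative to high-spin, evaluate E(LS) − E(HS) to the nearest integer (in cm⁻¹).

-14510

Ligand charges: 4×(+0) from CO and 1×(+0) from bipy sum to +0; with overall charge +2, Fe is +2.
Fe²⁺: group 8, so d-count = 8 − 2 = 6.
High-spin d⁶ fills as t₂g⁴ eg² with CFSE 4(−0.4) + 2(+0.6) = -0.4Δ₀ = -13000 cm⁻¹.
Low-spin: t₂g⁶ eg⁰, orbital CFSE = -2.4Δ₀ = -78000 cm⁻¹; plus 2 excess pairs × P = +50490 cm⁻¹; total -27510 cm⁻¹.
The difference is -27510 − (-13000) = -14510 cm⁻¹, so low-spin lies lower.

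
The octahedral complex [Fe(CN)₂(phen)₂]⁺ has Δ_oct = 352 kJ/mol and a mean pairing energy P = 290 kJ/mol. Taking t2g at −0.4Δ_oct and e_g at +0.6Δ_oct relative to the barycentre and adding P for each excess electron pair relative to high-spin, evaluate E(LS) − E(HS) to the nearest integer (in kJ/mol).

-124

Ligand charges: 2×(-1) from CN⁻ and 2×(+0) from phen sum to -2; with overall charge +1, Fe is +3.
Fe is in group 8, so Fe³⁺ is d⁵ (8 − 3 = 5).
High-spin d⁵ fills as t2g^3 e_g^2 with CFSE 3(−0.4) + 2(+0.6) = 0.0Δ_oct = 0 kJ/mol.
Low-spin t2g^5 e_g^0 gives -2.0Δ_oct = -704 kJ/mol, but forming 2 extra pairs costs 2P = 580 kJ/mol, so E(LS) = -704 + 580 = -124 kJ/mol.
The difference is -124 − (0) = -124 kJ/mol, so low-spin lies lower.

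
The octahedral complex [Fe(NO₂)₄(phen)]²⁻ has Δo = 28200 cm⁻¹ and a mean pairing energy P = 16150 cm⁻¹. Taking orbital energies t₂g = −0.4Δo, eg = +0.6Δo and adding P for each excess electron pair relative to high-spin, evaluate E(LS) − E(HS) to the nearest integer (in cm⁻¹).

-24100

Ligand charges: 4×(-1) from NO₂⁻ and 1×(+0) from phen sum to -4; with overall charge -2, Fe is +2.
Group 8 minus oxidation state +2 gives a d⁶ configuration for Fe²⁺.
In the high-spin limit (t₂g⁴ eg²) the orbital term is -0.4Δo = -11280 cm⁻¹, with no excess pairing.
Low-spin t₂g⁶ eg⁰ gives -2.4Δo = -67680 cm⁻¹, but forming 2 extra pairs costs 2P = 32300 cm⁻¹, so E(LS) = -67680 + 32300 = -35380 cm⁻¹.
Thus E(LS) − E(HS) = -24100 cm⁻¹.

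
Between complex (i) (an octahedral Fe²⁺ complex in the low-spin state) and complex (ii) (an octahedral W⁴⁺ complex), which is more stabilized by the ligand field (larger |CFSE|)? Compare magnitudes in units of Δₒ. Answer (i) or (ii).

(i): Fe²⁺: group 8, so d-count = 8 − 2 = 6; t₂g⁶ eg⁰, CFSE = -2.4Δₒ.
(ii): W⁴⁺: group 6, so d-count = 6 − 4 = 2; t₂g² eg⁰, CFSE = -0.8Δₒ.
So (i) has the larger |CFSE|.

(i)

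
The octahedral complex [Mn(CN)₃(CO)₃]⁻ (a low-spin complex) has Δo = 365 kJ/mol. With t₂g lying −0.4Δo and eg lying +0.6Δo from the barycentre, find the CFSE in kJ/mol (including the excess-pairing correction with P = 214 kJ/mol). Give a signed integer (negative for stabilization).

Ligand charges: 3×(-1) from CN⁻ and 3×(+0) from CO sum to -3; with overall charge -1, Mn is +2.
Mn sits in group 7; removing 2 electrons leaves Mn²⁺ with 7 − 2 = 5 d electrons.
The d⁵ electrons fill as t₂g⁵ eg⁰.
CFSE(orbital) = 5×(-0.4Δo) + 0×(0.6Δo) = -2.0Δo; with Δo = 365 kJ/mol that is -730 kJ/mol.
Relative to high-spin t₂g³ eg² (0 paired), the low-spin configuration has 2 additional pairs, contributing +2 × 214 = +428 kJ/mol.
Combining: -730 + 428 = -302 kJ/mol.

-302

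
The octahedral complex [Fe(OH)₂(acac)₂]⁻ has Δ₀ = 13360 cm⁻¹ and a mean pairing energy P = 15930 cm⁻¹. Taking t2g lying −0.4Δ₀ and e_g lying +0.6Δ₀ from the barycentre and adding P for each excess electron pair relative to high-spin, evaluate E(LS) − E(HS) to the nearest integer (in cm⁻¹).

Ligand charges: 2×(-1) from OH⁻ and 2×(-1) from acac⁻ sum to -4; with overall charge -1, Fe is +3.
Fe is in group 8, so Fe³⁺ is d⁵ (8 − 3 = 5).
High-spin: t2g^3 e_g^2, CFSE = 0.0Δ₀ = 0 cm⁻¹.
Low-spin: t2g^5 e_g^0, orbital CFSE = -2.0Δ₀ = -26720 cm⁻¹; plus 2 excess pairs × P = +31860 cm⁻¹; total 5140 cm⁻¹.
Thus E(LS) − E(HS) = 5140 cm⁻¹.

5140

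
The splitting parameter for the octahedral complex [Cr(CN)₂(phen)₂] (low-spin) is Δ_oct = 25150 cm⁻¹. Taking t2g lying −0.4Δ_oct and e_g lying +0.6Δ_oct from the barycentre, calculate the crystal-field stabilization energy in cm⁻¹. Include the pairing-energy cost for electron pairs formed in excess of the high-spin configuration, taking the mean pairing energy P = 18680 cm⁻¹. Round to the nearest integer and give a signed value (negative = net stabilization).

-21560

Ligand charges: 2×(-1) from CN⁻ and 2×(+0) from phen sum to -2; with overall charge +0, Cr is +2.
Group 6 minus oxidation state +2 gives a d⁴ configuration for Cr²⁺.
Electron filling gives t2g^4 e_g^0.
Orbital CFSE = 4(-0.4) + 0(0.6) = -1.6Δ_oct = -1.6 × 25150 = -40240 cm⁻¹.
Pairing penalty: 1 pair vs 0 in the high-spin reference → 1 extra × P = 18680 cm⁻¹.
Overall CFSE = -40240 + 18680 = -21560 cm⁻¹.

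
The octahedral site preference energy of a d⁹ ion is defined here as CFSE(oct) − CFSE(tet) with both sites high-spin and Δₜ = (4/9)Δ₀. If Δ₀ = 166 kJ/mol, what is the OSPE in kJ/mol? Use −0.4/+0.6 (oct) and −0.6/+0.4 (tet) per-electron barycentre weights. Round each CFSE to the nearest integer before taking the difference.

In an octahedral site d⁹ (HS) is t2g^6 e_g^3, giving CFSE(oct) = -0.6Δ₀ = -100 kJ/mol.
Tetrahedral: e^4 t2^5, CFSE = 4(−0.6) + 5(+0.4) = -0.4Δₜ = -0.4 × (4/9) × 166 = -30 kJ/mol.
Subtracting, OSPE = -100 − (-30) = -70 kJ/mol.

-70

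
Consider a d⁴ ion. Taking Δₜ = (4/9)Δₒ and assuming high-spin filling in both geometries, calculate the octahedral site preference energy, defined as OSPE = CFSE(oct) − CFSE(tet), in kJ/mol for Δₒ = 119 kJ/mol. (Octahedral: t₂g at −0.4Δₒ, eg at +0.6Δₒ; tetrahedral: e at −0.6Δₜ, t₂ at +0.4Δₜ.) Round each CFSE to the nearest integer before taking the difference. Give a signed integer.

Octahedral high-spin t2g^3 e_g^1: CFSE = -0.6 × 119 = -71 kJ/mol.
Tetrahedral e^2 t2^2 gives -0.4Δₜ = -0.4 × (4/9) × 119 = -21 kJ/mol.
OSPE = -71 − (-21) = -50 kJ/mol.

-50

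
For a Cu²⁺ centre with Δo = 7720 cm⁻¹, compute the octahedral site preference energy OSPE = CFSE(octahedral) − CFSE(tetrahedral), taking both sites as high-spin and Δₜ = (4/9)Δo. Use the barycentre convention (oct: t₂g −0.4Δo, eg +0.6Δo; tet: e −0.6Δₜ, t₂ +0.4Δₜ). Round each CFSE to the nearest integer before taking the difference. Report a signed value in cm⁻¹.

Group 11 minus oxidation state +2 gives a d⁹ configuration for Cu²⁺.
In an octahedral site d⁹ (HS) is t₂g⁶ eg³, giving CFSE(oct) = -0.6Δo = -4632 cm⁻¹.
In a tetrahedral site the filling is e⁴ t₂⁵: CFSE(tet) = -0.4Δₜ = -0.4 × (4/9)(7720) = -1372 cm⁻¹.
OSPE = CFSE(oct) − CFSE(tet) = -4632 − (-1372) = -3260 cm⁻¹.

-3260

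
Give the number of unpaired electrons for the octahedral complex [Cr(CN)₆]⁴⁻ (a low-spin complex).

Each CN⁻ contributes -1; 6 × (-1) = -6. With overall charge -4, Cr is in the +2 oxidation state.
Cr²⁺: group 6, so d-count = 6 − 2 = 4.
Configuration: t₂g⁴ eg⁰, giving 2 unpaired electrons.

2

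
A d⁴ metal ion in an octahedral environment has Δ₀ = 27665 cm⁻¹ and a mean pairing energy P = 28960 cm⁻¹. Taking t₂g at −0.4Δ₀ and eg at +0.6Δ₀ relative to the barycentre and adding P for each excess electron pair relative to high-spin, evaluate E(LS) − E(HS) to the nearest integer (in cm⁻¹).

In the high-spin limit (t₂g³ eg¹) the orbital term is -0.6Δ₀ = -16599 cm⁻¹, with no excess pairing.
Low-spin t₂g⁴ eg⁰ gives -1.6Δ₀ = -44264 cm⁻¹, but forming 1 extra pair costs 1P = 28960 cm⁻¹, so E(LS) = -44264 + 28960 = -15304 cm⁻¹.
E(LS) − E(HS) = -15304 − (-16599) = 1295 cm⁻¹.

1295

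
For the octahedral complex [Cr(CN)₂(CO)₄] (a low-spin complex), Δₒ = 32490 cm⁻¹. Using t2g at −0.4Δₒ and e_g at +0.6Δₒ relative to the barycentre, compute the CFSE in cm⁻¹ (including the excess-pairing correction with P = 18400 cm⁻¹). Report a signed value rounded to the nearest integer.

Ligand charges: 2×(-1) from CN⁻ and 4×(+0) from CO sum to -2; with overall charge +0, Cr is +2.
Cr sits in group 6; removing 2 electrons leaves Cr²⁺ with 6 − 2 = 4 d electrons.
Configuration: t2g^4 e_g^0.
Orbital CFSE = 4(-0.4) + 0(0.6) = -1.6Δₒ = -1.6 × 32490 = -51984 cm⁻¹.
Pairing penalty: 1 pair vs 0 in the high-spin reference → 1 extra × P = 18400 cm⁻¹.
Combining: -51984 + 18400 = -33584 cm⁻¹.

-33584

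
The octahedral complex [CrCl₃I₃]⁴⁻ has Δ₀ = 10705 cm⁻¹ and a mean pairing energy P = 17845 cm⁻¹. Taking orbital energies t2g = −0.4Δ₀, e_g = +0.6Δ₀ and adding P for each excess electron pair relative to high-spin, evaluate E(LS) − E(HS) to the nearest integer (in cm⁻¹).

Ligand charges: 3×(-1) from Cl⁻ and 3×(-1) from I⁻ sum to -6; with overall charge -4, Cr is +2.
Cr is in group 6, so Cr²⁺ is d⁴ (6 − 2 = 4).
In the high-spin limit (t2g^3 e_g^1) the orbital term is -0.6Δ₀ = -6423 cm⁻¹, with no excess pairing.
For low-spin the configuration is t2g^4 e_g^0: orbital energy -1.6 × 10705 = -17128 cm⁻¹, and 1 additional pair relative to high-spin adds 17845 cm⁻¹, giving 717 cm⁻¹.
The difference is 717 − (-6423) = 7140 cm⁻¹, so high-spin lies lower.

7140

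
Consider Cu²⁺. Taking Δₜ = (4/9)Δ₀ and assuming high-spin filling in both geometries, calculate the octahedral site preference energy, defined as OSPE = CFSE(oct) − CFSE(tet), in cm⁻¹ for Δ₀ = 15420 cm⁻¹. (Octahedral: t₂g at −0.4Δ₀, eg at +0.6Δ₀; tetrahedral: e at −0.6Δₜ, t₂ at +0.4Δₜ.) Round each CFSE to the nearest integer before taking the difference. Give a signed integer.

Cu²⁺: group 11, so d-count = 11 − 2 = 9.
Octahedral high-spin t₂g⁶ eg³: CFSE = -0.6 × 15420 = -9252 cm⁻¹.
In a tetrahedral site the filling is e⁴ t₂⁵: CFSE(tet) = -0.4Δₜ = -0.4 × (4/9)(15420) = -2741 cm⁻¹.
Subtracting, OSPE = -9252 − (-2741) = -6511 cm⁻¹.

-6511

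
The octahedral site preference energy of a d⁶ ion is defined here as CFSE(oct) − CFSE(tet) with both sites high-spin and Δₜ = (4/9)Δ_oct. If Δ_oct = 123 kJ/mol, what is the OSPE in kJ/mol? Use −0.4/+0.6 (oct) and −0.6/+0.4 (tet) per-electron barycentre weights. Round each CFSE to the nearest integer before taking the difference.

In an octahedral site d⁶ (HS) is t2g^4 e_g^2, giving CFSE(oct) = -0.4Δ_oct = -49 kJ/mol.
In a tetrahedral site the filling is e^3 t2^3: CFSE(tet) = -0.6Δₜ = -0.6 × (4/9)(123) = -33 kJ/mol.
OSPE = CFSE(oct) − CFSE(tet) = -49 − (-33) = -16 kJ/mol.

-16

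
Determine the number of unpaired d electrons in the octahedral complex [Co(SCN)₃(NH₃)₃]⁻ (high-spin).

Ligand charges: 3×(-1) from SCN⁻ and 3×(+0) from NH₃ sum to -3; with overall charge -1, Co is +2.
Co sits in group 9; removing 2 electrons leaves Co²⁺ with 9 − 2 = 7 d electrons.
Configuration: t2g^5 e_g^2, giving 3 unpaired electrons.

3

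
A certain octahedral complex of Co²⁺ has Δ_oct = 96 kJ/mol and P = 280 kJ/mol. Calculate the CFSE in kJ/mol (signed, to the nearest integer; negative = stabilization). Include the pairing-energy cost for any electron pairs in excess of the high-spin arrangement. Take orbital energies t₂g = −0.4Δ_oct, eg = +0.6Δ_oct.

-77

Group 9 minus oxidation state +2 gives a d⁷ configuration for Co²⁺.
Δ_oct < P, so pairing is avoided: the ground state is high-spin.
Configuration: t₂g⁵ eg².
Orbital CFSE = -0.8Δ_oct = -0.8 × 96 = -77 kJ/mol.
High-spin has no excess pairs, so no pairing correction applies.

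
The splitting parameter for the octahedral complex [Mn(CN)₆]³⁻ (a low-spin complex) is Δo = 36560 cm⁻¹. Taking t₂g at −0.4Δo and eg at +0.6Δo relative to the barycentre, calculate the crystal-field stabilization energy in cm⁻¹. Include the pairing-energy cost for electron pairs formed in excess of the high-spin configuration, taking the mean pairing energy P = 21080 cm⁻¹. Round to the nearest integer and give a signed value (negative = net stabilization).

Each CN⁻ contributes -1; 6 × (-1) = -6. With overall charge -3, Mn is in the +3 oxidation state.
Mn³⁺: group 7, so d-count = 7 − 3 = 4.
Configuration: t₂g⁴ eg⁰.
Orbital CFSE = 4(-0.4) + 0(0.6) = -1.6Δo = -1.6 × 36560 = -58496 cm⁻¹.
Pairing penalty: 1 pair vs 0 in the high-spin reference → 1 extra × P = 21080 cm⁻¹.
Overall CFSE = -58496 + 21080 = -37416 cm⁻¹.

-37416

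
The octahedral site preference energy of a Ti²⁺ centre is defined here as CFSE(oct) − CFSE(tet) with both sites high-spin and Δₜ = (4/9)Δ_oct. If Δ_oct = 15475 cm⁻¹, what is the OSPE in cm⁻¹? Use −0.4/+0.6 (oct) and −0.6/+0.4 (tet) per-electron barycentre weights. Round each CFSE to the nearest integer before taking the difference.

-4127

Group 4 minus oxidation state +2 gives a d² configuration for Ti²⁺.
In an octahedral site d² (HS) is t2g^2 e_g^0, giving CFSE(oct) = -0.8Δ_oct = -12380 cm⁻¹.
Tetrahedral e^2 t2^0 gives -1.2Δₜ = -1.2 × (4/9) × 15475 = -8253 cm⁻¹.
OSPE = -12380 − (-8253) = -4127 cm⁻¹.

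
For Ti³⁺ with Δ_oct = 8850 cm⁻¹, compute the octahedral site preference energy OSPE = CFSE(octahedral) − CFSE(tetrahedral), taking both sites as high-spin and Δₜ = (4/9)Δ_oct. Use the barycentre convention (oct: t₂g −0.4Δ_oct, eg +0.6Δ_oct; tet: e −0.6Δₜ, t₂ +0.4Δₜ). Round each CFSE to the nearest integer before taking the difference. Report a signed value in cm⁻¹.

Ti sits in group 4; removing 3 electrons leaves Ti³⁺ with 4 − 3 = 1 d electrons.
Octahedral high-spin t2g^1 e_g^0: CFSE = -0.4 × 8850 = -3540 cm⁻¹.
In a tetrahedral site the filling is e^1 t2^0: CFSE(tet) = -0.6Δₜ = -0.6 × (4/9)(8850) = -2360 cm⁻¹.
OSPE = -3540 − (-2360) = -1180 cm⁻¹.

-1180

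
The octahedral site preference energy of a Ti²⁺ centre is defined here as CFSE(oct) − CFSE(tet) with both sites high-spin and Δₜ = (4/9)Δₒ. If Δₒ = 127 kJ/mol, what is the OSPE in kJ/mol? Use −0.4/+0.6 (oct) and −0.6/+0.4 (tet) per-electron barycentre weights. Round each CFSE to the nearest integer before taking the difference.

-34

Group 4 minus oxidation state +2 gives a d² configuration for Ti²⁺.
Octahedral (high-spin): t₂g² eg⁰, CFSE = 2(−0.4) + 0(+0.6) = -0.8Δₒ = -0.8 × 127 = -102 kJ/mol.
Tetrahedral e² t₂⁰ gives -1.2Δₜ = -1.2 × (4/9) × 127 = -68 kJ/mol.
Subtracting, OSPE = -102 − (-68) = -34 kJ/mol.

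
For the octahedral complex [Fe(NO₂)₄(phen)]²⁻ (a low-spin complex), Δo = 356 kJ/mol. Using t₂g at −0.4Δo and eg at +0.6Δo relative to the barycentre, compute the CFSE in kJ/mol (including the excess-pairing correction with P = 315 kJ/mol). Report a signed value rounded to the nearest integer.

-224

Ligand charges: 4×(-1) from NO₂⁻ and 1×(+0) from phen sum to -4; with overall charge -2, Fe is +2.
Fe²⁺: group 8, so d-count = 8 − 2 = 6.
Configuration: t₂g⁶ eg⁰.
The orbital stabilization is -2.4Δo = -2.4 × 356 = -854 kJ/mol.
Pairing penalty: 3 pairs vs 1 in the high-spin reference → 2 extra × P = 630 kJ/mol.
Overall CFSE = -854 + 630 = -224 kJ/mol.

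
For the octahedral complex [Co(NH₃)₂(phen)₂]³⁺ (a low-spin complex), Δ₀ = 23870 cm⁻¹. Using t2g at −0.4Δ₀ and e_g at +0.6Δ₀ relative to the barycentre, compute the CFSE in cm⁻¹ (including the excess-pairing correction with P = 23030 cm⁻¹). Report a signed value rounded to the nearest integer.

Ligand charges: 2×(+0) from NH₃ and 2×(+0) from phen sum to +0; with overall charge +3, Co is +3.
Co sits in group 9; removing 3 electrons leaves Co³⁺ with 9 − 3 = 6 d electrons.
Electron filling gives t2g^6 e_g^0.
Orbital CFSE = 6(-0.4) + 0(0.6) = -2.4Δ₀ = -2.4 × 23870 = -57288 cm⁻¹.
Relative to high-spin t2g^4 e_g^2 (1 paired), the low-spin configuration has 2 additional pairs, contributing +2 × 23030 = +46060 cm⁻¹.
Combining: -57288 + 46060 = -11228 cm⁻¹.

-11228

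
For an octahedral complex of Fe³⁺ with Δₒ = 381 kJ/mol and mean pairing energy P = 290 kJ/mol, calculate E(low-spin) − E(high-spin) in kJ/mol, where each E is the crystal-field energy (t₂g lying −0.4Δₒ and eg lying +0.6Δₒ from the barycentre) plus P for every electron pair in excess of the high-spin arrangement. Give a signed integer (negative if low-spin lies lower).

-182

Group 8 minus oxidation state +3 gives a d⁵ configuration for Fe³⁺.
In the high-spin limit (t₂g³ eg²) the orbital term is 0.0Δₒ = 0 kJ/mol, with no excess pairing.
For low-spin the configuration is t₂g⁵ eg⁰: orbital energy -2.0 × 381 = -762 kJ/mol, and 2 additional pairs relative to high-spin add 580 kJ/mol, giving -182 kJ/mol.
E(LS) − E(HS) = -182 − (0) = -182 kJ/mol.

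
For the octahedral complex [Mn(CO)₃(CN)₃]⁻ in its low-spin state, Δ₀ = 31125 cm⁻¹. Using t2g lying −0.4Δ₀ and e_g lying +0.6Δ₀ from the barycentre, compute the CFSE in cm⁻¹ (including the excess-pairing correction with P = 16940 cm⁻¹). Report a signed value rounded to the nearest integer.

-28370

Ligand charges: 3×(+0) from CO and 3×(-1) from CN⁻ sum to -3; with overall charge -1, Mn is +2.
Mn is in group 7, so Mn²⁺ is d⁵ (7 − 2 = 5).
Electron filling gives t2g^5 e_g^0.
CFSE(orbital) = 5×(-0.4Δ₀) + 0×(0.6Δ₀) = -2.0Δ₀; with Δ₀ = 31125 cm⁻¹ that is -62250 cm⁻¹.
High-spin d⁵ would be t2g^3 e_g^2 with 0 pairs; low-spin has 2, so 2 excess pairs cost +2P = +33880 cm⁻¹.
Overall CFSE = -62250 + 33880 = -28370 cm⁻¹.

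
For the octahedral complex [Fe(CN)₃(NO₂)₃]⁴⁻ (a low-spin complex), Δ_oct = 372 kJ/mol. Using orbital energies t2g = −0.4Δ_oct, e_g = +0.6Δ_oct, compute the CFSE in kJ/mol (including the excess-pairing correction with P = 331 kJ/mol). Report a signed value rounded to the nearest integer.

-231

Ligand charges: 3×(-1) from CN⁻ and 3×(-1) from NO₂⁻ sum to -6; with overall charge -4, Fe is +2.
Group 8 minus oxidation state +2 gives a d⁶ configuration for Fe²⁺.
The d⁶ electrons fill as t2g^6 e_g^0.
The orbital stabilization is -2.4Δ_oct = -2.4 × 372 = -893 kJ/mol.
High-spin d⁶ would be t2g^4 e_g^2 with 1 pair; low-spin has 3, so 2 excess pairs cost +2P = +662 kJ/mol.
Net CFSE = -893 + 662 = -231 kJ/mol.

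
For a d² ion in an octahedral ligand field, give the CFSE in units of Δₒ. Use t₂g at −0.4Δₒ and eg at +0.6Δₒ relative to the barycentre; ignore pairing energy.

-0.8 Δₒ

Configuration: t₂g² eg⁰.
CFSE = 2(-0.4Δₒ) + 0(0.6Δₒ) = -0.8Δₒ + 0.0Δₒ = -0.8Δₒ.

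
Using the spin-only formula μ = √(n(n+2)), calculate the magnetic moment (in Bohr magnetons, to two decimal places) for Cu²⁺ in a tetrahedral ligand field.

Cu is in group 11, so Cu²⁺ is d⁹ (11 − 2 = 9).
Tetrahedral splitting is small, so the complex is high-spin.
Configuration: e⁴ t₂⁵ → 1 unpaired electron.
μ(spin-only) = √[1(1+2)] = √3 ≈ 1.73 Bohr magnetons.

1.73 Bohr magnetons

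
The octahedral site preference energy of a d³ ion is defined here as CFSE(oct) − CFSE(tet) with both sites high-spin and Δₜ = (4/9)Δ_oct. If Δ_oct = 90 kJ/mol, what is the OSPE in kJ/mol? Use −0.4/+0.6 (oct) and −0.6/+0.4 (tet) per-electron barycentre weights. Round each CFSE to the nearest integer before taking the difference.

-76

Octahedral (high-spin): t₂g³ eg⁰, CFSE = 3(−0.4) + 0(+0.6) = -1.2Δ_oct = -1.2 × 90 = -108 kJ/mol.
Tetrahedral e² t₂¹ gives -0.8Δₜ = -0.8 × (4/9) × 90 = -32 kJ/mol.
OSPE = -108 − (-32) = -76 kJ/mol.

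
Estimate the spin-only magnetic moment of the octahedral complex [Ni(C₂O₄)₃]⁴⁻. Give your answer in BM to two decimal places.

2.83 BM

Each C₂O₄²⁻ contributes -2; 3 × (-2) = -6. With overall charge -4, Ni is in the +2 oxidation state.
Ni²⁺: group 10, so d-count = 10 − 2 = 8.
Configuration: t₂g⁶ eg² → 2 unpaired electrons.
μ(spin-only) = √[2(2+2)] = √8 ≈ 2.83 BM.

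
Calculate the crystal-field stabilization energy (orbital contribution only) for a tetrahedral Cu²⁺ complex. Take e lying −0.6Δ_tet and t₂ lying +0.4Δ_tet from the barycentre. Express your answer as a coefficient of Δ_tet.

Cu is in group 11, so Cu²⁺ is d⁹ (11 − 2 = 9).
Tetrahedral fields are weak (Δₜ ≈ 4/9 Δₒ), so electrons fill high-spin.
Configuration: e⁴ t₂⁵.
CFSE = 4(-0.6Δ_tet) + 5(0.4Δ_tet) = -2.4Δ_tet + 2.0Δ_tet = -0.4Δ_tet.

-0.4 Δ_tet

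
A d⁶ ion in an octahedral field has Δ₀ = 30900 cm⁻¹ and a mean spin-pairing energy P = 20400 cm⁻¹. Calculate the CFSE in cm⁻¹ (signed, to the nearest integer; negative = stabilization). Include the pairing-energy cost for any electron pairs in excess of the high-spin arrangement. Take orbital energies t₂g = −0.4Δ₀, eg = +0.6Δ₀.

-33360

Since Δ₀ = 30900 cm⁻¹ > P = 20400 cm⁻¹, the complex adopts the low-spin configuration.
Configuration: t₂g⁶ eg⁰.
Orbital CFSE = -2.4Δ₀ = -2.4 × 30900 = -74160 cm⁻¹.
Excess pairs vs high-spin: 3 − 1 = 2; pairing cost = +40800 cm⁻¹.
Net CFSE = -74160 + 40800 = -33360 cm⁻¹.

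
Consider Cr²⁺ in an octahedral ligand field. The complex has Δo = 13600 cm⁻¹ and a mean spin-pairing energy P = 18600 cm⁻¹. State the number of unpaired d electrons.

Cr²⁺: group 6, so d-count = 6 − 2 = 4.
Since Δo = 13600 cm⁻¹ < P = 18600 cm⁻¹, the complex adopts the high-spin configuration.
Filling d⁴ accordingly: t₂g³ eg¹.
Unpaired electrons: 4.

4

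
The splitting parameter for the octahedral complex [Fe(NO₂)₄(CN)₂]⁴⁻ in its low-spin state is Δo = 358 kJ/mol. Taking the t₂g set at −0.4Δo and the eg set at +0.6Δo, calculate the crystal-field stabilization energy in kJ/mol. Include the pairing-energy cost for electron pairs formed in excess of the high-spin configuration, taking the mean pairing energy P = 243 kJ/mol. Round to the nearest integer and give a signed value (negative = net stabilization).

-373

Ligand charges: 4×(-1) from NO₂⁻ and 2×(-1) from CN⁻ sum to -6; with overall charge -4, Fe is +2.
Fe sits in group 8; removing 2 electrons leaves Fe²⁺ with 8 − 2 = 6 d electrons.
Electron filling gives t₂g⁶ eg⁰.
The orbital stabilization is -2.4Δo = -2.4 × 358 = -859 kJ/mol.
High-spin d⁶ would be t₂g⁴ eg² with 1 pair; low-spin has 3, so 2 excess pairs cost +2P = +486 kJ/mol.
Net CFSE = -859 + 486 = -373 kJ/mol.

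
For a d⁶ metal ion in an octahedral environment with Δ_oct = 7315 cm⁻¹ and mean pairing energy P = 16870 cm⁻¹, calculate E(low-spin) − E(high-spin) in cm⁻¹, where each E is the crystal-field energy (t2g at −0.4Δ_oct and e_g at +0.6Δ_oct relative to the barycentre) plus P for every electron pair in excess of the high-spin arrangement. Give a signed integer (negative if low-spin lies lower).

High-spin: t2g^4 e_g^2, CFSE = -0.4Δ_oct = -2926 cm⁻¹.
For low-spin the configuration is t2g^6 e_g^0: orbital energy -2.4 × 7315 = -17556 cm⁻¹, and 2 additional pairs relative to high-spin add 33740 cm⁻¹, giving 16184 cm⁻¹.
E(LS) − E(HS) = 16184 − (-2926) = 19110 cm⁻¹.

19110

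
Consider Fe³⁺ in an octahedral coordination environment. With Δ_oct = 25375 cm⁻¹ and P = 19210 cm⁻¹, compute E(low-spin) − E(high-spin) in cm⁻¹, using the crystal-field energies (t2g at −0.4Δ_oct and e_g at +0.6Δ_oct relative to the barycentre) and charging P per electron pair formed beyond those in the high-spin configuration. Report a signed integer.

Group 8 minus oxidation state +3 gives a d⁵ configuration for Fe³⁺.
In the high-spin limit (t2g^3 e_g^2) the orbital term is 0.0Δ_oct = 0 cm⁻¹, with no excess pairing.
For low-spin the configuration is t2g^5 e_g^0: orbital energy -2.0 × 25375 = -50750 cm⁻¹, and 2 additional pairs relative to high-spin add 38420 cm⁻¹, giving -12330 cm⁻¹.
The difference is -12330 − (0) = -12330 cm⁻¹, so low-spin lies lower.

-12330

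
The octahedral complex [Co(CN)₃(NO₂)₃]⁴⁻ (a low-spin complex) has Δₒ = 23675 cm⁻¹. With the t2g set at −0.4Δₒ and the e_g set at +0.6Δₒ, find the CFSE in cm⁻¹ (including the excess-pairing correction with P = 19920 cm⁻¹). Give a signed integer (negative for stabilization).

Ligand charges: 3×(-1) from CN⁻ and 3×(-1) from NO₂⁻ sum to -6; with overall charge -4, Co is +2.
Co is in group 9, so Co²⁺ is d⁷ (9 − 2 = 7).
Electron filling gives t2g^6 e_g^1.
Orbital CFSE = 6(-0.4) + 1(0.6) = -1.8Δₒ = -1.8 × 23675 = -42615 cm⁻¹.
Relative to high-spin t2g^5 e_g^2 (2 paired), the low-spin configuration has 1 additional pair, contributing +1 × 19920 = +19920 cm⁻¹.
Net CFSE = -42615 + 19920 = -22695 cm⁻¹.

-22695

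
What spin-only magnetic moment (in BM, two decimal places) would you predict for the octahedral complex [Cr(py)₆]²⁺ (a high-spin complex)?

4.90 BM

py is neutral, so the +2 overall charge sits on Cr: oxidation state +2.
Cr sits in group 6; removing 2 electrons leaves Cr²⁺ with 6 − 2 = 4 d electrons.
Configuration: t₂g³ eg¹ → 4 unpaired electrons.
μ(spin-only) = √[4(4+2)] = √24 ≈ 4.90 BM.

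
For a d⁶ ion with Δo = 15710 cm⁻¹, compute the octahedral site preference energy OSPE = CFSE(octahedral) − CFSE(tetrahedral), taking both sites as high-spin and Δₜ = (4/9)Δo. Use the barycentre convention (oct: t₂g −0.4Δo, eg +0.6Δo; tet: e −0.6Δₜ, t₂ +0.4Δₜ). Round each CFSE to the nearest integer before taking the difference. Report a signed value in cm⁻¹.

-2095

Octahedral high-spin t2g^4 e_g^2: CFSE = -0.4 × 15710 = -6284 cm⁻¹.
Tetrahedral e^3 t2^3 gives -0.6Δₜ = -0.6 × (4/9) × 15710 = -4189 cm⁻¹.
OSPE = -6284 − (-4189) = -2095 cm⁻¹.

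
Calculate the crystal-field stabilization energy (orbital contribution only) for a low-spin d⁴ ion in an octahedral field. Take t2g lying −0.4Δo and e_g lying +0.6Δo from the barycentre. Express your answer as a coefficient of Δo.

Configuration: t2g^4 e_g^0.
CFSE = 4(-0.4Δo) + 0(0.6Δo) = -1.6Δo + 0.0Δo = -1.6Δo.

-1.6 Δo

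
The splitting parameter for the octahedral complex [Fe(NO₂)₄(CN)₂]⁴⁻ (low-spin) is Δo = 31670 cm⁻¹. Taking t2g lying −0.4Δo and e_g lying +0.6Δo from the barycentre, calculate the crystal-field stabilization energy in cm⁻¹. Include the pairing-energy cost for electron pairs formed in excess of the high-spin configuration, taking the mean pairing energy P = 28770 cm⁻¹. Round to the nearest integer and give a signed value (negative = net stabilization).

-18468

Ligand charges: 4×(-1) from NO₂⁻ and 2×(-1) from CN⁻ sum to -6; with overall charge -4, Fe is +2.
Fe sits in group 8; removing 2 electrons leaves Fe²⁺ with 8 − 2 = 6 d electrons.
Configuration: t2g^6 e_g^0.
The orbital stabilization is -2.4Δo = -2.4 × 31670 = -76008 cm⁻¹.
Relative to high-spin t2g^4 e_g^2 (1 paired), the low-spin configuration has 2 additional pairs, contributing +2 × 28770 = +57540 cm⁻¹.
Combining: -76008 + 57540 = -18468 cm⁻¹.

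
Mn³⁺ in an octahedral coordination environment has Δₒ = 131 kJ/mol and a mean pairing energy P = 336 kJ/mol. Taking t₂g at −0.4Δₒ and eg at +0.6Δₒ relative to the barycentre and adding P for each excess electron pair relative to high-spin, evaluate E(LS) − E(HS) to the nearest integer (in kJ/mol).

Mn³⁺: group 7, so d-count = 7 − 3 = 4.
In the high-spin limit (t₂g³ eg¹) the orbital term is -0.6Δₒ = -79 kJ/mol, with no excess pairing.
For low-spin the configuration is t₂g⁴ eg⁰: orbital energy -1.6 × 131 = -210 kJ/mol, and 1 additional pair relative to high-spin adds 336 kJ/mol, giving 126 kJ/mol.
E(LS) − E(HS) = 126 − (-79) = 205 kJ/mol.

205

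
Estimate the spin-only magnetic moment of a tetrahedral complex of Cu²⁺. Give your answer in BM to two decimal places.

1.73 BM

Cu²⁺: group 11, so d-count = 11 − 2 = 9.
Tetrahedral fields are weak (Δₜ ≈ 4/9 Δₒ), so electrons fill high-spin.
Configuration: e^4 t2^5 → 1 unpaired electron.
μ(spin-only) = √[1(1+2)] = √3 ≈ 1.73 BM.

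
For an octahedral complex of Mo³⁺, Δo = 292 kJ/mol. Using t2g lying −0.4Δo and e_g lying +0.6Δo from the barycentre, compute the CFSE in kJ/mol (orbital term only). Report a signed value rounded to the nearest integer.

Mo³⁺: group 6, so d-count = 6 − 3 = 3.
Configuration: t2g^3 e_g^0.
Orbital CFSE = 3(-0.4) + 0(0.6) = -1.2Δo = -1.2 × 292 = -350 kJ/mol.

-350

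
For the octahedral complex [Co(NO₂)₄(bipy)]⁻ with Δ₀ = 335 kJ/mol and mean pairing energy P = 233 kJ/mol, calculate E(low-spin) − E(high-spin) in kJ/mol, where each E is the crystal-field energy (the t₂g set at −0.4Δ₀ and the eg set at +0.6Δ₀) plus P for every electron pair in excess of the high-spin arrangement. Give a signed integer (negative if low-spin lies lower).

Ligand charges: 4×(-1) from NO₂⁻ and 1×(+0) from bipy sum to -4; with overall charge -1, Co is +3.
Co³⁺: group 9, so d-count = 9 − 3 = 6.
High-spin d⁶ fills as t₂g⁴ eg² with CFSE 4(−0.4) + 2(+0.6) = -0.4Δ₀ = -134 kJ/mol.
Low-spin t₂g⁶ eg⁰ gives -2.4Δ₀ = -804 kJ/mol, but forming 2 extra pairs costs 2P = 466 kJ/mol, so E(LS) = -804 + 466 = -338 kJ/mol.
The difference is -338 − (-134) = -204 kJ/mol, so low-spin lies lower.

-204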